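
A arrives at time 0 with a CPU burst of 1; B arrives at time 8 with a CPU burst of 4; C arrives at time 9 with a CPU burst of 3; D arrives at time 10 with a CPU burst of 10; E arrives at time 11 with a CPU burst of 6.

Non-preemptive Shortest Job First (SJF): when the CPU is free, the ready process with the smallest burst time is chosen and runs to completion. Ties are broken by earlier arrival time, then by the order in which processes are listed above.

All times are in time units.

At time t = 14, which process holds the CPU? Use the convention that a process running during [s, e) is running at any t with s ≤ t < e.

C

Gantt: | A 0-1 | idle 1-8 | B 8-12 | C 12-15 | E 15-21 | D 21-31 |
Completion: A=1  B=12  C=15  D=31  E=21
Turnaround (C−A): A=1  B=4  C=6  D=21  E=10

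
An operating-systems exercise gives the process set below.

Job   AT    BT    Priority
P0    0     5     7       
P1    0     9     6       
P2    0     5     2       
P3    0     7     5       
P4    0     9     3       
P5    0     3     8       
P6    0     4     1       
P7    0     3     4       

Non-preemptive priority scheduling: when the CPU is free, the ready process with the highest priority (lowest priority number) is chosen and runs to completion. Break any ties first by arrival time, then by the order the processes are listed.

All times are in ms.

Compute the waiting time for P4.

9

Gantt: | P6 0-4 | P2 4-9 | P4 9-18 | P7 18-21 | P3 21-28 | P1 28-37 | P0 37-42 | P5 42-45 |
Completion: P0=42  P1=37  P2=9  P3=28  P4=18  P5=45  P6=4  P7=21
Waiting(P4) = turnaround − burst = 18 − 9 = 9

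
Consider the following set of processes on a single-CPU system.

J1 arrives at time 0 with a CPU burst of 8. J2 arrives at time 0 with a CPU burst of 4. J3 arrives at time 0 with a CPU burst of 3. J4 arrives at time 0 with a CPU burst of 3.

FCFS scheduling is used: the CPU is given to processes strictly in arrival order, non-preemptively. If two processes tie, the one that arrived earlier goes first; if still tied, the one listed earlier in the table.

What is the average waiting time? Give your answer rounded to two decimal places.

8.75

Gantt: | J1 0-8 | J2 8-12 | J3 12-15 | J4 15-18 |
Completion: J1=8  J2=12  J3=15  J4=18
Turnaround (C−A): J1=8  J2=12  J3=15  J4=18
Waiting times: J1=0, J2=8, J3=12, J4=15
Average waiting = (0+8+12+15) / 4 = 35/4 = 8.75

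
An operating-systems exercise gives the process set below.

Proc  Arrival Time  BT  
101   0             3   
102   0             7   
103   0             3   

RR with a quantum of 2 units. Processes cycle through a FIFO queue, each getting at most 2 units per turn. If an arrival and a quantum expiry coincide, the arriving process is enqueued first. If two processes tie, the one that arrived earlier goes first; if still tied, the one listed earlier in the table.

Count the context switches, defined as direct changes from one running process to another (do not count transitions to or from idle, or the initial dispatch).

Timeline: | 101 0-2 | 102 2-4 | 103 4-6 | 101 6-7 | 102 7-9 | 103 9-10 | 102 10-13 |
Completion: 101=7  102=13  103=10
Turnaround (C−A): 101=7  102=13  103=10

6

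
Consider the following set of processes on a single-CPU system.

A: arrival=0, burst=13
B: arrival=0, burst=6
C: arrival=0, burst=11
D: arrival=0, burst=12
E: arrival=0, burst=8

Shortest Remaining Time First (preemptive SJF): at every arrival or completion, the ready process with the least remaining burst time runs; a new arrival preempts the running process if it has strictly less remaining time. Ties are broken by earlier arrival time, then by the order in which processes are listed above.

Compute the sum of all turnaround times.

Timeline: | B 0-6 | E 6-14 | C 14-25 | D 25-37 | A 37-50 |
Completion: A=50  B=6  C=25  D=37  E=14
Turnaround = completion − arrival: A=50, B=6, C=25, D=37, E=14
Total turnaround = 50 + 6 + 25 + 37 + 14 = 132

132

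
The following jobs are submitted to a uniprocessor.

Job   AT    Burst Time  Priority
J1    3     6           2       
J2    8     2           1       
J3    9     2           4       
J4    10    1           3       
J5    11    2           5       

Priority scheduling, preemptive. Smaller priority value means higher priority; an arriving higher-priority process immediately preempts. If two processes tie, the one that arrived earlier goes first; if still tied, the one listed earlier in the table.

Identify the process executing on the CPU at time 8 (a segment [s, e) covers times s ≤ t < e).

Gantt: | idle 0-3 | J1 3-8 | J2 8-10 | J1 10-11 | J4 11-12 | J3 12-14 | J5 14-16 |
Completion: J1=11  J2=10  J3=14  J4=12  J5=16
Turnaround (C−A): J1=8  J2=2  J3=5  J4=2  J5=5

J2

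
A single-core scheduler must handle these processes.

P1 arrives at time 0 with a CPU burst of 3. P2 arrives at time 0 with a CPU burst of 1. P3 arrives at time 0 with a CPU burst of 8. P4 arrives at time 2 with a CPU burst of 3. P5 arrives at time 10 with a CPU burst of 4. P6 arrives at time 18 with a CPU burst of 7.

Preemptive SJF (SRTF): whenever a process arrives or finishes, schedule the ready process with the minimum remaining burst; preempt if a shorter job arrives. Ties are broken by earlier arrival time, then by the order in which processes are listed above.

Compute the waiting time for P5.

0

Gantt: | P2 0-1 | P1 1-4 | P4 4-7 | P3 7-10 | P5 10-14 | P3 14-19 | P6 19-26 |
Completion: P1=4  P2=1  P3=19  P4=7  P5=14  P6=26
Waiting(P5) = turnaround − burst = 4 − 4 = 0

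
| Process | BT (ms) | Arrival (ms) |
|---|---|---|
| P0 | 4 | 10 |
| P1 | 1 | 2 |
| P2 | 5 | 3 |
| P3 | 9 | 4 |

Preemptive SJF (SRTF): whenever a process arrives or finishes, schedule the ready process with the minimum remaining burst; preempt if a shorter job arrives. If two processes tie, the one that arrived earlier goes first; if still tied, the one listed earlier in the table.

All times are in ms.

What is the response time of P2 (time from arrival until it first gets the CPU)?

Schedule: | idle 0-2 | P1 2-3 | P2 3-8 | P3 8-10 | P0 10-14 | P3 14-21 |
Completion: P0=14  P1=3  P2=8  P3=21
Turnaround (C−A): P0=4  P1=1  P2=5  P3=17
Response(P2) = first start − arrival = 3 − 3 = 0

0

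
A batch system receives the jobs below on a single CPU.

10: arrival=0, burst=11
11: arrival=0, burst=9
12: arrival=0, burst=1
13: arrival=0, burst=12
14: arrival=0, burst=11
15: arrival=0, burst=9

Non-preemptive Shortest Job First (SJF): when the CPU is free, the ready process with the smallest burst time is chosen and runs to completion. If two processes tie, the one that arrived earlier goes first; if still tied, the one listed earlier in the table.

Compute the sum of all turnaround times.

Gantt: | 12 0-1 | 11 1-10 | 15 10-19 | 10 19-30 | 14 30-41 | 13 41-53 |
Completion: 10=30  11=10  12=1  13=53  14=41  15=19
Turnaround (C−A): 10=30  11=10  12=1  13=53  14=41  15=19
Turnaround = completion − arrival: 10=30, 11=10, 12=1, 13=53, 14=41, 15=19
Total turnaround = 30 + 10 + 1 + 53 + 41 + 19 = 154

154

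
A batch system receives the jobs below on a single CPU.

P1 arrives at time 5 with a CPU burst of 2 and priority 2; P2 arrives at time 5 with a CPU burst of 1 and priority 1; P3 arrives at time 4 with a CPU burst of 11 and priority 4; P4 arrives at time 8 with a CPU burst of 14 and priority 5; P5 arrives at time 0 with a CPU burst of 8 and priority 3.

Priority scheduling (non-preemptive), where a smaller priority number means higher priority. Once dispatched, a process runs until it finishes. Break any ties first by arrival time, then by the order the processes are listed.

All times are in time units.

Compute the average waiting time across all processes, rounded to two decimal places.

Timeline: | P5 0-8 | P2 8-9 | P1 9-11 | P3 11-22 | P4 22-36 |
Completion: P1=11  P2=9  P3=22  P4=36  P5=8
Waiting times: P1=4, P2=3, P3=7, P4=14, P5=0
Average waiting = (4+3+7+14+0) / 5 = 28/5 = 5.60

5.60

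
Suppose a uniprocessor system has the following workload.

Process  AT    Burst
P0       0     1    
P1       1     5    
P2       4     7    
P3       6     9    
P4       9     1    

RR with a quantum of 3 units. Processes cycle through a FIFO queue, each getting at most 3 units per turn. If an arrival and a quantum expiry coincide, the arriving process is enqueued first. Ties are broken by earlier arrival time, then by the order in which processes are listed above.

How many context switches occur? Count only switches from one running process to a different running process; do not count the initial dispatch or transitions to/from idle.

Timeline: | P0 0-1 | P1 1-4 | P2 4-7 | P1 7-9 | P3 9-12 | P2 12-15 | P4 15-16 | P3 16-19 | P2 19-20 | P3 20-23 |
Completion: P0=1  P1=9  P2=20  P3=23  P4=16

9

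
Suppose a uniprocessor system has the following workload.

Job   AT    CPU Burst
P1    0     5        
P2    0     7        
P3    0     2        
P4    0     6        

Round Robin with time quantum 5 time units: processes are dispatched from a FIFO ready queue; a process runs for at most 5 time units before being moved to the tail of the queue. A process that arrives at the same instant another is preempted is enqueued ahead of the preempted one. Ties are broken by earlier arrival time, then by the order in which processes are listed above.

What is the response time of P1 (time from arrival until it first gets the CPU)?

Schedule: | P1 0-5 | P2 5-10 | P3 10-12 | P4 12-17 | P2 17-19 | P4 19-20 |
Completion: P1=5  P2=19  P3=12  P4=20
Turnaround (C−A): P1=5  P2=19  P3=12  P4=20
Response(P1) = first start − arrival = 0 − 0 = 0

0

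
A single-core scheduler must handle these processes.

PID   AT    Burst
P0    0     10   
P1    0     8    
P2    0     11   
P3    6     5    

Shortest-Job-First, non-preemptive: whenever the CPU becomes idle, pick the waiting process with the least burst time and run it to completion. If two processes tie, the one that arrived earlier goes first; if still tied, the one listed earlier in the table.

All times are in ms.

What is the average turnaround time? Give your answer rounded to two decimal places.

Timeline: | P1 0-8 | P3 8-13 | P0 13-23 | P2 23-34 |
Completion: P0=23  P1=8  P2=34  P3=13
Turnaround times: P0=23, P1=8, P2=34, P3=7
Average turnaround = (23+8+34+7) / 4 = 72/4 = 18.00

18.00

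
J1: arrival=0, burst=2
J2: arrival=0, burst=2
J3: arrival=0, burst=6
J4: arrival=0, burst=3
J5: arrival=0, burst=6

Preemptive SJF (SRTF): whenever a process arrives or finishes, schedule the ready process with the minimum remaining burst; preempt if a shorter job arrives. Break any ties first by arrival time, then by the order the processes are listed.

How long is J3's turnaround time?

Schedule: | J1 0-2 | J2 2-4 | J4 4-7 | J3 7-13 | J5 13-19 |
Completion: J1=2  J2=4  J3=13  J4=7  J5=19
Turnaround (C−A): J1=2  J2=4  J3=13  J4=7  J5=19
Turnaround(J3) = completion − arrival = 13 − 0 = 13

13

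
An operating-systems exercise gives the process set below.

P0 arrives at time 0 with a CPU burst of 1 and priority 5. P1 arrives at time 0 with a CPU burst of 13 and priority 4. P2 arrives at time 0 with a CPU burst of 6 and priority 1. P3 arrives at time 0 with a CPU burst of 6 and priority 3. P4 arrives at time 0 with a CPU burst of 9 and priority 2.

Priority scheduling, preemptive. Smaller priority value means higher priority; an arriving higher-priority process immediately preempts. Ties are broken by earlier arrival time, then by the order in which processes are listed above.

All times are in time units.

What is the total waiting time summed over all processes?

76

Schedule: | P2 0-6 | P4 6-15 | P3 15-21 | P1 21-34 | P0 34-35 |
Completion: P0=35  P1=34  P2=6  P3=21  P4=15
Waiting = turnaround − burst: P0=34, P1=21, P2=0, P3=15, P4=6
Total waiting = 34 + 21 + 0 + 15 + 6 = 76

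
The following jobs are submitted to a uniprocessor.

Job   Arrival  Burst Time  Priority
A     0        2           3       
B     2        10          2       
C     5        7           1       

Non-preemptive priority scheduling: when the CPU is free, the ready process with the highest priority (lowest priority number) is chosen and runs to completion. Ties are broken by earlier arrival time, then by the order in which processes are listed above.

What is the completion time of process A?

2

Schedule: | A 0-2 | B 2-12 | C 12-19 |
Completion: A=2  B=12  C=19
Turnaround (C−A): A=2  B=10  C=14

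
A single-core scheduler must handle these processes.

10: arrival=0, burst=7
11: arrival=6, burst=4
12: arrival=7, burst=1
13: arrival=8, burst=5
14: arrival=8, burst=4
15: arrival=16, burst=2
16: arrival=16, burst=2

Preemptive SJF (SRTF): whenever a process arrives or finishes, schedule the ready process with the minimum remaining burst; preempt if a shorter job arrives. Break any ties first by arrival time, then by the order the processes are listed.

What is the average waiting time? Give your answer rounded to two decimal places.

Schedule: | 10 0-7 | 12 7-8 | 11 8-12 | 14 12-16 | 15 16-18 | 16 18-20 | 13 20-25 |
Completion: 10=7  11=12  12=8  13=25  14=16  15=18  16=20
Turnaround (C−A): 10=7  11=6  12=1  13=17  14=8  15=2  16=4
Waiting times: 10=0, 11=2, 12=0, 13=12, 14=4, 15=0, 16=2
Average waiting = (0+2+0+12+4+0+2) / 7 = 20/7 = 2.86

2.86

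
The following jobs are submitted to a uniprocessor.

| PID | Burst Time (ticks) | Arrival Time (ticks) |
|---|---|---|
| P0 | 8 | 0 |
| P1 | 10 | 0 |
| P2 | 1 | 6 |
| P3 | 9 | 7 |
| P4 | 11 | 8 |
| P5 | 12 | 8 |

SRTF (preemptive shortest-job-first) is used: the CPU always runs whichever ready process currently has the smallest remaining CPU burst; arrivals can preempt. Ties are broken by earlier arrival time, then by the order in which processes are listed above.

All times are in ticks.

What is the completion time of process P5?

51

Gantt: | P0 0-6 | P2 6-7 | P0 7-9 | P3 9-18 | P1 18-28 | P4 28-39 | P5 39-51 |
Completion: P0=9  P1=28  P2=7  P3=18  P4=39  P5=51
Turnaround (C−A): P0=9  P1=28  P2=1  P3=11  P4=31  P5=43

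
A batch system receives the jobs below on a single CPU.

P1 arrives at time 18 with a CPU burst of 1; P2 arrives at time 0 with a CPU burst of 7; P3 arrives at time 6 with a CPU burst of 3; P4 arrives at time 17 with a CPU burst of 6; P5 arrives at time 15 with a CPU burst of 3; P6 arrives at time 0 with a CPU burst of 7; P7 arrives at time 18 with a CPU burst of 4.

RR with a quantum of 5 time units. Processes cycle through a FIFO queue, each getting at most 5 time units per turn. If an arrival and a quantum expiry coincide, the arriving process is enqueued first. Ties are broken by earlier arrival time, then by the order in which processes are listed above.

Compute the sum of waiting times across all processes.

Gantt: | P2 0-5 | P6 5-10 | P2 10-12 | P3 12-15 | P6 15-17 | P5 17-20 | P4 20-25 | P1 25-26 | P7 26-30 | P4 30-31 |
Completion: P1=26  P2=12  P3=15  P4=31  P5=20  P6=17  P7=30
Waiting = turnaround − burst: P1=7, P2=5, P3=6, P4=8, P5=2, P6=10, P7=8
Total waiting = 7 + 5 + 6 + 8 + 2 + 10 + 8 = 46

46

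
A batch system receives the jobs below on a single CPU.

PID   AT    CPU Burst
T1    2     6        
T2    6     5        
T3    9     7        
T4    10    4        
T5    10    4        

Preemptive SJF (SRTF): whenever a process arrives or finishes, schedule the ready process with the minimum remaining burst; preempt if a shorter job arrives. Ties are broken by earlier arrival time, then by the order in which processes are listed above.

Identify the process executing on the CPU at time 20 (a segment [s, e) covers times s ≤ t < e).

Timeline: | idle 0-2 | T1 2-8 | T2 8-13 | T4 13-17 | T5 17-21 | T3 21-28 |
Completion: T1=8  T2=13  T3=28  T4=17  T5=21
Turnaround (C−A): T1=6  T2=7  T3=19  T4=7  T5=11

T5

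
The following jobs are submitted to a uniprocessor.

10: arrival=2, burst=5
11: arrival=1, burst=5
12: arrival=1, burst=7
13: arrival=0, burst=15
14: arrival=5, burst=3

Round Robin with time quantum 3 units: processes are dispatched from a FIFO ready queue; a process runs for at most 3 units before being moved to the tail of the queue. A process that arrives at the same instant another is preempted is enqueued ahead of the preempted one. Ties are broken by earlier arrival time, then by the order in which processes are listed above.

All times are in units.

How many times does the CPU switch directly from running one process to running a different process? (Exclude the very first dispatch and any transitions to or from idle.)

11

Gantt: | 13 0-3 | 11 3-6 | 12 6-9 | 10 9-12 | 13 12-15 | 14 15-18 | 11 18-20 | 12 20-23 | 10 23-25 | 13 25-28 | 12 28-29 | 13 29-35 |
Completion: 10=25  11=20  12=29  13=35  14=18
Turnaround (C−A): 10=23  11=19  12=28  13=35  14=13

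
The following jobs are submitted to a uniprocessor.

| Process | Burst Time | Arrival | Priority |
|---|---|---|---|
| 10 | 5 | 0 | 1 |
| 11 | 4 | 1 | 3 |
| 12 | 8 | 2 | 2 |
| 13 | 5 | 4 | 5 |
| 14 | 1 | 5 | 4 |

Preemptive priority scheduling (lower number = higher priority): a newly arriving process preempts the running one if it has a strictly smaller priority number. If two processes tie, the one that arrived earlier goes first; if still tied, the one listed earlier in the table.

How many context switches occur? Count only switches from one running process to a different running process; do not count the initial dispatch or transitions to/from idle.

4

Schedule: | 10 0-5 | 12 5-13 | 11 13-17 | 14 17-18 | 13 18-23 |
Completion: 10=5  11=17  12=13  13=23  14=18
Turnaround (C−A): 10=5  11=16  12=11  13=19  14=13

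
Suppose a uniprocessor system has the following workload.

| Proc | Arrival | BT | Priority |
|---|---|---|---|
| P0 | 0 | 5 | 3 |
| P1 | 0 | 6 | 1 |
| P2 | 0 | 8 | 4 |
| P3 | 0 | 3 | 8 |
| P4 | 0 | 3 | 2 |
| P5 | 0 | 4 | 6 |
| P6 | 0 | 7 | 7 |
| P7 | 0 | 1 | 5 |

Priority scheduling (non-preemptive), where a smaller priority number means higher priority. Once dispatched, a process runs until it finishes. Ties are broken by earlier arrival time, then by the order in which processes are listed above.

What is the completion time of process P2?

Timeline: | P1 0-6 | P4 6-9 | P0 9-14 | P2 14-22 | P7 22-23 | P5 23-27 | P6 27-34 | P3 34-37 |
Completion: P0=14  P1=6  P2=22  P3=37  P4=9  P5=27  P6=34  P7=23

22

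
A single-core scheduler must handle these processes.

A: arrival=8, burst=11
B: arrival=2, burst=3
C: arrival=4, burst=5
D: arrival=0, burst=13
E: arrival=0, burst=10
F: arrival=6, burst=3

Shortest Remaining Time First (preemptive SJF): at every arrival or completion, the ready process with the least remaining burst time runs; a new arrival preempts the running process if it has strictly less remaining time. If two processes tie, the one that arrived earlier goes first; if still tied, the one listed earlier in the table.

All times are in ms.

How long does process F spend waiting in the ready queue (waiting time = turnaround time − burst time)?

Schedule: | E 0-2 | B 2-5 | C 5-6 | F 6-9 | C 9-13 | E 13-21 | A 21-32 | D 32-45 |
Completion: A=32  B=5  C=13  D=45  E=21  F=9
Turnaround (C−A): A=24  B=3  C=9  D=45  E=21  F=3
Waiting(F) = turnaround − burst = 3 − 3 = 0

0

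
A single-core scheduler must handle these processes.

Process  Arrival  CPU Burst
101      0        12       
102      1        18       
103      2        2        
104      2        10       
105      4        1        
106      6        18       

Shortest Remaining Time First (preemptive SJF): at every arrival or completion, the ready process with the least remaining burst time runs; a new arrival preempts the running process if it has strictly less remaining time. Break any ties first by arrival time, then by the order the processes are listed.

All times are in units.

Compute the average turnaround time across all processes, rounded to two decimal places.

Timeline: | 101 0-2 | 103 2-4 | 105 4-5 | 101 5-15 | 104 15-25 | 102 25-43 | 106 43-61 |
Completion: 101=15  102=43  103=4  104=25  105=5  106=61
Turnaround (C−A): 101=15  102=42  103=2  104=23  105=1  106=55
Turnaround times: 101=15, 102=42, 103=2, 104=23, 105=1, 106=55
Average turnaround = (15+42+2+23+1+55) / 6 = 138/6 = 23.00

23.00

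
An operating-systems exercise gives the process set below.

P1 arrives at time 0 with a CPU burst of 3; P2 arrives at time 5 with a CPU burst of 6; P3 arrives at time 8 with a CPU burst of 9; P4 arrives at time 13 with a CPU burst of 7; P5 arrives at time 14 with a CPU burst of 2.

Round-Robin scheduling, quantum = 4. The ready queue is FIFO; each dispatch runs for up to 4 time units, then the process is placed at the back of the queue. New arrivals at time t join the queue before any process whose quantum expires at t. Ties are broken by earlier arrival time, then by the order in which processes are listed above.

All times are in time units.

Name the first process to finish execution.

P1

Schedule: | P1 0-3 | idle 3-5 | P2 5-9 | P3 9-13 | P2 13-15 | P4 15-19 | P3 19-23 | P5 23-25 | P4 25-28 | P3 28-29 |
Completion: P1=3  P2=15  P3=29  P4=28  P5=25
Finish order: P1 → P2 → P5 → P4 → P3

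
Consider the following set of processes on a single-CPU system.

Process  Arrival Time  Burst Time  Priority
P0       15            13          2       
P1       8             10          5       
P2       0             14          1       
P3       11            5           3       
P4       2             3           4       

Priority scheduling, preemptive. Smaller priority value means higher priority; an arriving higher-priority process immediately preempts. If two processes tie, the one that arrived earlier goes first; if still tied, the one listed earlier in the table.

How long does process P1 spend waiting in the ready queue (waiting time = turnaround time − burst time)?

Gantt: | P2 0-14 | P3 14-15 | P0 15-28 | P3 28-32 | P4 32-35 | P1 35-45 |
Completion: P0=28  P1=45  P2=14  P3=32  P4=35
Waiting(P1) = turnaround − burst = 37 − 10 = 27

27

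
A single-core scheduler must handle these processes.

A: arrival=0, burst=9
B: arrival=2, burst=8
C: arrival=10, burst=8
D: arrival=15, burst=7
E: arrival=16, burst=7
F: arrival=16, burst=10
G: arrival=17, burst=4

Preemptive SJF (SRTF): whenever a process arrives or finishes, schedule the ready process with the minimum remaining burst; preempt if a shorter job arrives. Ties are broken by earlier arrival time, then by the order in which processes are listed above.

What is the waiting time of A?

0

Gantt: | A 0-9 | B 9-17 | G 17-21 | D 21-28 | E 28-35 | C 35-43 | F 43-53 |
Completion: A=9  B=17  C=43  D=28  E=35  F=53  G=21
Turnaround (C−A): A=9  B=15  C=33  D=13  E=19  F=37  G=4
Waiting(A) = turnaround − burst = 9 − 9 = 0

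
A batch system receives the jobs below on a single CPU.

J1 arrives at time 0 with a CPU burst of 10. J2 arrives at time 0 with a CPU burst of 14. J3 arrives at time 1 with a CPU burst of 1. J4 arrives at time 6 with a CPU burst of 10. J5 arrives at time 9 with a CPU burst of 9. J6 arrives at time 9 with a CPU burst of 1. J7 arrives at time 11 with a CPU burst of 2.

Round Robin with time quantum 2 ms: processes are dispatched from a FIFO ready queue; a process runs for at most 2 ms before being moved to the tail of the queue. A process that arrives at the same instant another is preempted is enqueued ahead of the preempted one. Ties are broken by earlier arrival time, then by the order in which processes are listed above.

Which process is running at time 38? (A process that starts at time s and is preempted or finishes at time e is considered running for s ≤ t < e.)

J5

Timeline: | J1 0-2 | J2 2-4 | J3 4-5 | J1 5-7 | J2 7-9 | J4 9-11 | J1 11-13 | J5 13-15 | J6 15-16 | J2 16-18 | J7 18-20 | J4 20-22 | J1 22-24 | J5 24-26 | J2 26-28 | J4 28-30 | J1 30-32 | J5 32-34 | J2 34-36 | J4 36-38 | J5 38-40 | J2 40-42 | J4 42-44 | J5 44-45 | J2 45-47 |
Completion: J1=32  J2=47  J3=5  J4=44  J5=45  J6=16  J7=20
Turnaround (C−A): J1=32  J2=47  J3=4  J4=38  J5=36  J6=7  J7=9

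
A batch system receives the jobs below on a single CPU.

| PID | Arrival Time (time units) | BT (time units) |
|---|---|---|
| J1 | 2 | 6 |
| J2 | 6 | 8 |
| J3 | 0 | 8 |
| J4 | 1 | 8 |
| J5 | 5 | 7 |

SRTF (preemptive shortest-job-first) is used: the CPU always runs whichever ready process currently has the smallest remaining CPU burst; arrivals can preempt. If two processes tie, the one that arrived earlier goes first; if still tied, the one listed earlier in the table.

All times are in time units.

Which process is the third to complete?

Schedule: | J3 0-8 | J1 8-14 | J5 14-21 | J4 21-29 | J2 29-37 |
Completion: J1=14  J2=37  J3=8  J4=29  J5=21
Finish order: J3 → J1 → J5 → J4 → J2

J5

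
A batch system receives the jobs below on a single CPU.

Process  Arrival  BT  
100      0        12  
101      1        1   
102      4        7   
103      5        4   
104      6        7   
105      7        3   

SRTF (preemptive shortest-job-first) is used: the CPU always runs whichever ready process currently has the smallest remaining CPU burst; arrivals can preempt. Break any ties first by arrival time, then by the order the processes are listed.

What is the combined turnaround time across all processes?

77

Schedule: | 100 0-1 | 101 1-2 | 100 2-4 | 102 4-5 | 103 5-9 | 105 9-12 | 102 12-18 | 104 18-25 | 100 25-34 |
Completion: 100=34  101=2  102=18  103=9  104=25  105=12
Turnaround (C−A): 100=34  101=1  102=14  103=4  104=19  105=5
Turnaround = completion − arrival: 100=34, 101=1, 102=14, 103=4, 104=19, 105=5
Total turnaround = 34 + 1 + 14 + 4 + 19 + 5 = 77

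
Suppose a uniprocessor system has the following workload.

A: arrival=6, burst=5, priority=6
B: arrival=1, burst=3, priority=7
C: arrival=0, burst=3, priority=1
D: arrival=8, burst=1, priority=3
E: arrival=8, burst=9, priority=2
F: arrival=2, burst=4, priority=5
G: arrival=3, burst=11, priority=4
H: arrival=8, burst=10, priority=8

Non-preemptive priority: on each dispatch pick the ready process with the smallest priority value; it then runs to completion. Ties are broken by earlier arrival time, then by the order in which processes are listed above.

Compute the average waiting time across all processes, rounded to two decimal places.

Gantt: | C 0-3 | G 3-14 | E 14-23 | D 23-24 | F 24-28 | A 28-33 | B 33-36 | H 36-46 |
Completion: A=33  B=36  C=3  D=24  E=23  F=28  G=14  H=46
Turnaround (C−A): A=27  B=35  C=3  D=16  E=15  F=26  G=11  H=38
Waiting times: A=22, B=32, C=0, D=15, E=6, F=22, G=0, H=28
Average waiting = (22+32+0+15+6+22+0+28) / 8 = 125/8 = 15.63

15.63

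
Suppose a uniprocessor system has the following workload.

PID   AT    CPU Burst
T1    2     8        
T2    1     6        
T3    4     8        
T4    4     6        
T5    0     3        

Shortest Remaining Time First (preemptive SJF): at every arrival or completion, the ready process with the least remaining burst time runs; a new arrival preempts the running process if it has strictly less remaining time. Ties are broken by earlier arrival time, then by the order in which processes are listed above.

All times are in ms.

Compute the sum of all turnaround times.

Gantt: | T5 0-3 | T2 3-9 | T4 9-15 | T1 15-23 | T3 23-31 |
Completion: T1=23  T2=9  T3=31  T4=15  T5=3
Turnaround (C−A): T1=21  T2=8  T3=27  T4=11  T5=3
Turnaround = completion − arrival: T1=21, T2=8, T3=27, T4=11, T5=3
Total turnaround = 21 + 8 + 27 + 11 + 3 = 70

70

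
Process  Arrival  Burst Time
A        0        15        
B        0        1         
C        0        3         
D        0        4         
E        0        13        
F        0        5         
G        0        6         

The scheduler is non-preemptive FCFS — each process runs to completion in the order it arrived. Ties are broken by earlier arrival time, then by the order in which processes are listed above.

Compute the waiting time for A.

Schedule: | A 0-15 | B 15-16 | C 16-19 | D 19-23 | E 23-36 | F 36-41 | G 41-47 |
Completion: A=15  B=16  C=19  D=23  E=36  F=41  G=47
Turnaround (C−A): A=15  B=16  C=19  D=23  E=36  F=41  G=47
Waiting(A) = turnaround − burst = 15 − 15 = 0

0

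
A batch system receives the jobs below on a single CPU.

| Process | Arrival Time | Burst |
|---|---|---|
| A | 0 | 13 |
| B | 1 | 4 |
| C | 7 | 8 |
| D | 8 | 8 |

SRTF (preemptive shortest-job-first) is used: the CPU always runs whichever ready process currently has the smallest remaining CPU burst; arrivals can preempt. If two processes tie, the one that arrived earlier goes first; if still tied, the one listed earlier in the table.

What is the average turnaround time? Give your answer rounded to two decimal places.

Gantt: | A 0-1 | B 1-5 | A 5-7 | C 7-15 | D 15-23 | A 23-33 |
Completion: A=33  B=5  C=15  D=23
Turnaround times: A=33, B=4, C=8, D=15
Average turnaround = (33+4+8+15) / 4 = 60/4 = 15.00

15.00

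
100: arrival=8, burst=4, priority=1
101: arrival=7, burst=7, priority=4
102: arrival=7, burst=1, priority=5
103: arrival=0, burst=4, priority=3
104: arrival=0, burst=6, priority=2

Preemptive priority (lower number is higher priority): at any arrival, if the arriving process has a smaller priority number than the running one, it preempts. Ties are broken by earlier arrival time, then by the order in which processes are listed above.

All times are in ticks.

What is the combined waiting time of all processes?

31

Timeline: | 104 0-6 | 103 6-8 | 100 8-12 | 103 12-14 | 101 14-21 | 102 21-22 |
Completion: 100=12  101=21  102=22  103=14  104=6
Waiting = turnaround − burst: 100=0, 101=7, 102=14, 103=10, 104=0
Total waiting = 0 + 7 + 14 + 10 + 0 = 31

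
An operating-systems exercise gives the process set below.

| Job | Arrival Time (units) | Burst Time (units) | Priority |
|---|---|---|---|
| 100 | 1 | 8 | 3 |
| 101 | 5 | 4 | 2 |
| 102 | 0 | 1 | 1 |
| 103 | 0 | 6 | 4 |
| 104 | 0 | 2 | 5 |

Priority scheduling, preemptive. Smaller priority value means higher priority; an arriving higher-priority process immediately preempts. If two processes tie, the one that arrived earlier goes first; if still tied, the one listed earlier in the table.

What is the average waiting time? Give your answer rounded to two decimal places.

7.20

Timeline: | 102 0-1 | 100 1-5 | 101 5-9 | 100 9-13 | 103 13-19 | 104 19-21 |
Completion: 100=13  101=9  102=1  103=19  104=21
Turnaround (C−A): 100=12  101=4  102=1  103=19  104=21
Waiting times: 100=4, 101=0, 102=0, 103=13, 104=19
Average waiting = (4+0+0+13+19) / 5 = 36/5 = 7.20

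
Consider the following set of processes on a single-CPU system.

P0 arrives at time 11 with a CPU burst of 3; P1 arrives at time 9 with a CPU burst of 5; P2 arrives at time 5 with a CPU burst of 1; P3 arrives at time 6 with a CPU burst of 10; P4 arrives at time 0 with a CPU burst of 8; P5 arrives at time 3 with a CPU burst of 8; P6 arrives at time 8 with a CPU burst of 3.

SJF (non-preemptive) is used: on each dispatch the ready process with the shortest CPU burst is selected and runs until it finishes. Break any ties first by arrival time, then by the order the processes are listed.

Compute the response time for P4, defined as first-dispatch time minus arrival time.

Gantt: | P4 0-8 | P2 8-9 | P6 9-12 | P0 12-15 | P1 15-20 | P5 20-28 | P3 28-38 |
Completion: P0=15  P1=20  P2=9  P3=38  P4=8  P5=28  P6=12
Response(P4) = first start − arrival = 0 − 0 = 0

0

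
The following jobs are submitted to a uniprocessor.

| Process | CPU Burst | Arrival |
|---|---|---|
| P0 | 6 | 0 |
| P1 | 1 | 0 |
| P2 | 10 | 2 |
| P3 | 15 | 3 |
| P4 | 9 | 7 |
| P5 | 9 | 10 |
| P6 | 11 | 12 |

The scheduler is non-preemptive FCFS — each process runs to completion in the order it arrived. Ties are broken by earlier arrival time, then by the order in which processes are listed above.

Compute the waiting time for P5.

Gantt: | P0 0-6 | P1 6-7 | P2 7-17 | P3 17-32 | P4 32-41 | P5 41-50 | P6 50-61 |
Completion: P0=6  P1=7  P2=17  P3=32  P4=41  P5=50  P6=61
Turnaround (C−A): P0=6  P1=7  P2=15  P3=29  P4=34  P5=40  P6=49
Waiting(P5) = turnaround − burst = 40 − 9 = 31

31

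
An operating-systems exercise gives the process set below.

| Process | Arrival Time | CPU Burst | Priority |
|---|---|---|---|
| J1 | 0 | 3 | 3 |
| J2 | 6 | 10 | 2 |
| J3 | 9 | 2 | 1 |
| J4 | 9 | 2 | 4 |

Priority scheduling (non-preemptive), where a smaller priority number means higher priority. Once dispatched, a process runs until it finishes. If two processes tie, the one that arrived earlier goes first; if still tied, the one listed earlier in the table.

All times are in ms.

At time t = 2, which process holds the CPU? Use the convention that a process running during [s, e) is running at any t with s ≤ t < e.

Timeline: | J1 0-3 | idle 3-6 | J2 6-16 | J3 16-18 | J4 18-20 |
Completion: J1=3  J2=16  J3=18  J4=20
Turnaround (C−A): J1=3  J2=10  J3=9  J4=11

J1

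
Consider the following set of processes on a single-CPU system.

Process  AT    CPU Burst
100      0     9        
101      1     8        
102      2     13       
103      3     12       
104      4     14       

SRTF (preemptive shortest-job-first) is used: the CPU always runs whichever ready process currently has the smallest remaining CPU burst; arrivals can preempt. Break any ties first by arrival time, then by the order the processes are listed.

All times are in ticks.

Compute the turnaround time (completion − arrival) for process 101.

Schedule: | 100 0-9 | 101 9-17 | 103 17-29 | 102 29-42 | 104 42-56 |
Completion: 100=9  101=17  102=42  103=29  104=56
Turnaround(101) = completion − arrival = 17 − 1 = 16

16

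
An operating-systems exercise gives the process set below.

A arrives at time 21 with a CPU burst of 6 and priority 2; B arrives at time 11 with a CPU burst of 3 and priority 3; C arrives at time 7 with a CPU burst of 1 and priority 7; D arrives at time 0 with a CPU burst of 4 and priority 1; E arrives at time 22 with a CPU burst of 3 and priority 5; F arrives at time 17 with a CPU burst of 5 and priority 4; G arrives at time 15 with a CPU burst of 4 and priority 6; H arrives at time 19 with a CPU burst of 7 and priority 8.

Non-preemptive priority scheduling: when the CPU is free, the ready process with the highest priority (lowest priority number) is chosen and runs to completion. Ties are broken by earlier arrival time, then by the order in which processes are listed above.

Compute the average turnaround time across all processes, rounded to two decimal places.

7.50

Schedule: | D 0-4 | idle 4-7 | C 7-8 | idle 8-11 | B 11-14 | idle 14-15 | G 15-19 | F 19-24 | A 24-30 | E 30-33 | H 33-40 |
Completion: A=30  B=14  C=8  D=4  E=33  F=24  G=19  H=40
Turnaround times: A=9, B=3, C=1, D=4, E=11, F=7, G=4, H=21
Average turnaround = (9+3+1+4+11+7+4+21) / 8 = 60/8 = 7.50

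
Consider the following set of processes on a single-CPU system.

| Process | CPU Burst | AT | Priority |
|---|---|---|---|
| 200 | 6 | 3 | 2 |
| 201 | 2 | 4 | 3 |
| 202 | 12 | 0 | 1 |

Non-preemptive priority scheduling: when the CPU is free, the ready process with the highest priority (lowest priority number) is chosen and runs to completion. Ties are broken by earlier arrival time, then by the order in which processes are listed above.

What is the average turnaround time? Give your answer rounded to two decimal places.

14.33

Gantt: | 202 0-12 | 200 12-18 | 201 18-20 |
Completion: 200=18  201=20  202=12
Turnaround (C−A): 200=15  201=16  202=12
Turnaround times: 200=15, 201=16, 202=12
Average turnaround = (15+16+12) / 3 = 43/3 = 14.33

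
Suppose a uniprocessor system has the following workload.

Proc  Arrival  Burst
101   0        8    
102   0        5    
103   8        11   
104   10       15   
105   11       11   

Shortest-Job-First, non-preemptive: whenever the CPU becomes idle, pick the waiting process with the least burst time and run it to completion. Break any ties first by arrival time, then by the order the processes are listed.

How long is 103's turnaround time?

Timeline: | 102 0-5 | 101 5-13 | 103 13-24 | 105 24-35 | 104 35-50 |
Completion: 101=13  102=5  103=24  104=50  105=35
Turnaround (C−A): 101=13  102=5  103=16  104=40  105=24
Turnaround(103) = completion − arrival = 24 − 8 = 16

16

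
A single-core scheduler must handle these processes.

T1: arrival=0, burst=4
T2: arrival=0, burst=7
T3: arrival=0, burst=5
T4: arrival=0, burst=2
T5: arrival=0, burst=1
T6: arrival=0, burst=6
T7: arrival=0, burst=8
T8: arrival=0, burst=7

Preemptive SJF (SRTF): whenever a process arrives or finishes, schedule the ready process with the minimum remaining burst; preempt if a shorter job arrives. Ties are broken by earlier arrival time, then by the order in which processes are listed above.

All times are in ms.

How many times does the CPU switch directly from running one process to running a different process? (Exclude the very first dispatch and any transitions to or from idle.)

Gantt: | T5 0-1 | T4 1-3 | T1 3-7 | T3 7-12 | T6 12-18 | T2 18-25 | T8 25-32 | T7 32-40 |
Completion: T1=7  T2=25  T3=12  T4=3  T5=1  T6=18  T7=40  T8=32
Turnaround (C−A): T1=7  T2=25  T3=12  T4=3  T5=1  T6=18  T7=40  T8=32

7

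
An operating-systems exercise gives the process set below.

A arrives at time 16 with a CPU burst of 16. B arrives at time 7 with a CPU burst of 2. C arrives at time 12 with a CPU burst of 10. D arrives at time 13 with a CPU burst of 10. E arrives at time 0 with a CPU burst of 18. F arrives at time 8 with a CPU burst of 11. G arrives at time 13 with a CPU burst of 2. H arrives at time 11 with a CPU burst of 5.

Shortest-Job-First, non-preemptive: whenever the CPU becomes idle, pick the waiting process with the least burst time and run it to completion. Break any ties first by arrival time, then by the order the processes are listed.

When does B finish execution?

20

Timeline: | E 0-18 | B 18-20 | G 20-22 | H 22-27 | C 27-37 | D 37-47 | F 47-58 | A 58-74 |
Completion: A=74  B=20  C=37  D=47  E=18  F=58  G=22  H=27
Turnaround (C−A): A=58  B=13  C=25  D=34  E=18  F=50  G=9  H=16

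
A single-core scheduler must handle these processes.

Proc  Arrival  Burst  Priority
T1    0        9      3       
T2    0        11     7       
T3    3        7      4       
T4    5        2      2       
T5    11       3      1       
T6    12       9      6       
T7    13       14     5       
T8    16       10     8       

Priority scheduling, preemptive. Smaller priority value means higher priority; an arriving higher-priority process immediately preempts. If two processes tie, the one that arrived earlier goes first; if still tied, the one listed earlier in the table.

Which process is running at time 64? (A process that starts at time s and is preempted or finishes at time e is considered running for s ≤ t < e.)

T8

Gantt: | T1 0-5 | T4 5-7 | T1 7-11 | T5 11-14 | T3 14-21 | T7 21-35 | T6 35-44 | T2 44-55 | T8 55-65 |
Completion: T1=11  T2=55  T3=21  T4=7  T5=14  T6=44  T7=35  T8=65
Turnaround (C−A): T1=11  T2=55  T3=18  T4=2  T5=3  T6=32  T7=22  T8=49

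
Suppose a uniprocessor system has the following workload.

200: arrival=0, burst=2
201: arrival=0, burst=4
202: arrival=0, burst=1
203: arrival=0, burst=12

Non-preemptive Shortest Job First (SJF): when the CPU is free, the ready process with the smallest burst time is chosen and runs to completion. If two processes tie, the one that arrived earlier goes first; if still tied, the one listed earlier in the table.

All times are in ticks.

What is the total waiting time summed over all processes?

11

Schedule: | 202 0-1 | 200 1-3 | 201 3-7 | 203 7-19 |
Completion: 200=3  201=7  202=1  203=19
Turnaround (C−A): 200=3  201=7  202=1  203=19
Waiting = turnaround − burst: 200=1, 201=3, 202=0, 203=7
Total waiting = 1 + 3 + 0 + 7 = 11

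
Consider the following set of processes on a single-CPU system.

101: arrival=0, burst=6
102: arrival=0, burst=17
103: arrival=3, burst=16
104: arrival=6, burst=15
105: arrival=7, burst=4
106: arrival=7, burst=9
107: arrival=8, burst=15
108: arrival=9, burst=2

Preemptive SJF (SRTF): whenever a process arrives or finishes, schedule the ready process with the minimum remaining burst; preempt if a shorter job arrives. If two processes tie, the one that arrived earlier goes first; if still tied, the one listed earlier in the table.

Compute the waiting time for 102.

67

Schedule: | 101 0-6 | 104 6-7 | 105 7-11 | 108 11-13 | 106 13-22 | 104 22-36 | 107 36-51 | 103 51-67 | 102 67-84 |
Completion: 101=6  102=84  103=67  104=36  105=11  106=22  107=51  108=13
Turnaround (C−A): 101=6  102=84  103=64  104=30  105=4  106=15  107=43  108=4
Waiting(102) = turnaround − burst = 84 − 17 = 67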